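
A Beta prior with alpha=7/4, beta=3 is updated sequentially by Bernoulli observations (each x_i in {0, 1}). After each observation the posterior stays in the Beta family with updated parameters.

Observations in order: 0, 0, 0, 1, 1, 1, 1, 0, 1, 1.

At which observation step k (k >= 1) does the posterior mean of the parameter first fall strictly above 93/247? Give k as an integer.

obs 1: x=0 → posterior Beta(7/4, 4)
obs 2: x=0 → posterior Beta(7/4, 5)
obs 3: x=0 → posterior Beta(7/4, 6)
obs 4: x=1 → posterior Beta(11/4, 6)
obs 5: x=1 → posterior Beta(15/4, 6)
obs 6: x=1 → posterior Beta(19/4, 6)
obs 7: x=1 → posterior Beta(23/4, 6)
obs 8: x=0 → posterior Beta(23/4, 7)
obs 9: x=1 → posterior Beta(27/4, 7)
obs 10: x=1 → posterior Beta(31/4, 7)

k = 5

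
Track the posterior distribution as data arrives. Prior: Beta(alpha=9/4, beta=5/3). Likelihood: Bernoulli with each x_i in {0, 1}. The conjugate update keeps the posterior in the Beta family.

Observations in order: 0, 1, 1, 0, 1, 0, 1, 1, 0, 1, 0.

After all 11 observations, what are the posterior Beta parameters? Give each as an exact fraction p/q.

obs 1: x=0 → posterior Beta(9/4, 8/3)
obs 2: x=1 → posterior Beta(13/4, 8/3)
obs 3: x=1 → posterior Beta(17/4, 8/3)
obs 4: x=0 → posterior Beta(17/4, 11/3)
obs 5: x=1 → posterior Beta(21/4, 11/3)
obs 6: x=0 → posterior Beta(21/4, 14/3)
obs 7: x=1 → posterior Beta(25/4, 14/3)
obs 8: x=1 → posterior Beta(29/4, 14/3)
obs 9: x=0 → posterior Beta(29/4, 17/3)
obs 10: x=1 → posterior Beta(33/4, 17/3)
obs 11: x=0 → posterior Beta(33/4, 20/3)

alpha=33/4, beta=20/3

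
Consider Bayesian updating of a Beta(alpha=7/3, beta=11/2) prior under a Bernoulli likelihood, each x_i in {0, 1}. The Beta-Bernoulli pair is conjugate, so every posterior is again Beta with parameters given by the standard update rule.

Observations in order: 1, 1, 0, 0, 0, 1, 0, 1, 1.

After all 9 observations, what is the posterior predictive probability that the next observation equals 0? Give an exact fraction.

obs 1: x=1 → posterior Beta(10/3, 11/2)
obs 2: x=1 → posterior Beta(13/3, 11/2)
obs 3: x=0 → posterior Beta(13/3, 13/2)
obs 4: x=0 → posterior Beta(13/3, 15/2)
obs 5: x=0 → posterior Beta(13/3, 17/2)
obs 6: x=1 → posterior Beta(16/3, 17/2)
obs 7: x=0 → posterior Beta(16/3, 19/2)
obs 8: x=1 → posterior Beta(19/3, 19/2)
obs 9: x=1 → posterior Beta(22/3, 19/2)

57/101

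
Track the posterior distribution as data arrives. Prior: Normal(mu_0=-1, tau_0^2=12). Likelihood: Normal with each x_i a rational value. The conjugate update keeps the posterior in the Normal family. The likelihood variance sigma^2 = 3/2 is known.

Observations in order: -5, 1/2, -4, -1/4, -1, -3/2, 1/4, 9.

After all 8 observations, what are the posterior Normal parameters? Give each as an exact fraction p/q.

obs 1: x=-5 → posterior Normal(-41/9, 4/3)
obs 2: x=1/2 → posterior Normal(-37/17, 12/17)
obs 3: x=-4 → posterior Normal(-69/25, 12/25)
obs 4: x=-1/4 → posterior Normal(-71/33, 4/11)
obs 5: x=-1 → posterior Normal(-79/41, 12/41)
obs 6: x=-3/2 → posterior Normal(-13/7, 12/49)
obs 7: x=1/4 → posterior Normal(-89/57, 4/19)
obs 8: x=9 → posterior Normal(-17/65, 12/65)

mu_0=-17/65, tau_0^2=12/65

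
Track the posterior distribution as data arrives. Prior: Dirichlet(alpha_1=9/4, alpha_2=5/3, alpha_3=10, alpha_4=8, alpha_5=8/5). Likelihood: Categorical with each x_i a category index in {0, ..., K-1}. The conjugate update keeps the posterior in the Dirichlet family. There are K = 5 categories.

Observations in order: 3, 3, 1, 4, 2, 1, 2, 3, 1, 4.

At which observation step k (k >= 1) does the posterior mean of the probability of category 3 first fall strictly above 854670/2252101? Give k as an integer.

k = 2

obs 1: x=3 → posterior Dirichlet(9/4, 5/3, 10, 9, 8/5)
obs 2: x=3 → posterior Dirichlet(9/4, 5/3, 10, 10, 8/5)
obs 3: x=1 → posterior Dirichlet(9/4, 8/3, 10, 10, 8/5)
obs 4: x=4 → posterior Dirichlet(9/4, 8/3, 10, 10, 13/5)
obs 5: x=2 → posterior Dirichlet(9/4, 8/3, 11, 10, 13/5)
obs 6: x=1 → posterior Dirichlet(9/4, 11/3, 11, 10, 13/5)
obs 7: x=2 → posterior Dirichlet(9/4, 11/3, 12, 10, 13/5)
obs 8: x=3 → posterior Dirichlet(9/4, 11/3, 12, 11, 13/5)
obs 9: x=1 → posterior Dirichlet(9/4, 14/3, 12, 11, 13/5)
obs 10: x=4 → posterior Dirichlet(9/4, 14/3, 12, 11, 18/5)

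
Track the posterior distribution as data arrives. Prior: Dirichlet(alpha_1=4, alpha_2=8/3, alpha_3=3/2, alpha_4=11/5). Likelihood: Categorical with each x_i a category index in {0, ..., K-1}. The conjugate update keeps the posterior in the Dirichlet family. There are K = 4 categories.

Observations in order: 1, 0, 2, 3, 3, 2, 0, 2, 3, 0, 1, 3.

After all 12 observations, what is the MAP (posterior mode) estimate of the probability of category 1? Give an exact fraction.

110/551

obs 1: x=1 → posterior Dirichlet(4, 11/3, 3/2, 11/5)
obs 2: x=0 → posterior Dirichlet(5, 11/3, 3/2, 11/5)
obs 3: x=2 → posterior Dirichlet(5, 11/3, 5/2, 11/5)
obs 4: x=3 → posterior Dirichlet(5, 11/3, 5/2, 16/5)
obs 5: x=3 → posterior Dirichlet(5, 11/3, 5/2, 21/5)
obs 6: x=2 → posterior Dirichlet(5, 11/3, 7/2, 21/5)
obs 7: x=0 → posterior Dirichlet(6, 11/3, 7/2, 21/5)
obs 8: x=2 → posterior Dirichlet(6, 11/3, 9/2, 21/5)
obs 9: x=3 → posterior Dirichlet(6, 11/3, 9/2, 26/5)
obs 10: x=0 → posterior Dirichlet(7, 11/3, 9/2, 26/5)
obs 11: x=1 → posterior Dirichlet(7, 14/3, 9/2, 26/5)
obs 12: x=3 → posterior Dirichlet(7, 14/3, 9/2, 31/5)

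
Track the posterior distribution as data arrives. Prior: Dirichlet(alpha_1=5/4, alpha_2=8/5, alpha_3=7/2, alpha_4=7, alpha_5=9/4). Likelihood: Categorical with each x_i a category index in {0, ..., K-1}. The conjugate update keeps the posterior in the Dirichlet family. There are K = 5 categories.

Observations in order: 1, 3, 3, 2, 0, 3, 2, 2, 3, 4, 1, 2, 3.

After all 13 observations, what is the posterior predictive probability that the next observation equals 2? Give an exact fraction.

obs 1: x=1 → posterior Dirichlet(5/4, 13/5, 7/2, 7, 9/4)
obs 2: x=3 → posterior Dirichlet(5/4, 13/5, 7/2, 8, 9/4)
obs 3: x=3 → posterior Dirichlet(5/4, 13/5, 7/2, 9, 9/4)
obs 4: x=2 → posterior Dirichlet(5/4, 13/5, 9/2, 9, 9/4)
obs 5: x=0 → posterior Dirichlet(9/4, 13/5, 9/2, 9, 9/4)
obs 6: x=3 → posterior Dirichlet(9/4, 13/5, 9/2, 10, 9/4)
obs 7: x=2 → posterior Dirichlet(9/4, 13/5, 11/2, 10, 9/4)
obs 8: x=2 → posterior Dirichlet(9/4, 13/5, 13/2, 10, 9/4)
obs 9: x=3 → posterior Dirichlet(9/4, 13/5, 13/2, 11, 9/4)
obs 10: x=4 → posterior Dirichlet(9/4, 13/5, 13/2, 11, 13/4)
obs 11: x=1 → posterior Dirichlet(9/4, 18/5, 13/2, 11, 13/4)
obs 12: x=2 → posterior Dirichlet(9/4, 18/5, 15/2, 11, 13/4)
obs 13: x=3 → posterior Dirichlet(9/4, 18/5, 15/2, 12, 13/4)

75/286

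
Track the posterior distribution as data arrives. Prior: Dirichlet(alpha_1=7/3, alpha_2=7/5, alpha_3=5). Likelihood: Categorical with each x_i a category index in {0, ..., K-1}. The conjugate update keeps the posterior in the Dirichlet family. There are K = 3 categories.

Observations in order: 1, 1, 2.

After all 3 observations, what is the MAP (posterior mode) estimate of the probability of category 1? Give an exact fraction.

36/131

obs 1: x=1 → posterior Dirichlet(7/3, 12/5, 5)
obs 2: x=1 → posterior Dirichlet(7/3, 17/5, 5)
obs 3: x=2 → posterior Dirichlet(7/3, 17/5, 6)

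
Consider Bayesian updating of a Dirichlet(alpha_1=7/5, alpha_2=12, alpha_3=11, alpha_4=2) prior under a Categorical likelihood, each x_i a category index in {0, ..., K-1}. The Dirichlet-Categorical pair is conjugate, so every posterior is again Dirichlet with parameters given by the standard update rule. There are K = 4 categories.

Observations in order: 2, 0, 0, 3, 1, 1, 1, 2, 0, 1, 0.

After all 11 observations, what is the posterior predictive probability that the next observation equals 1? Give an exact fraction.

80/187

obs 1: x=2 → posterior Dirichlet(7/5, 12, 12, 2)
obs 2: x=0 → posterior Dirichlet(12/5, 12, 12, 2)
obs 3: x=0 → posterior Dirichlet(17/5, 12, 12, 2)
obs 4: x=3 → posterior Dirichlet(17/5, 12, 12, 3)
obs 5: x=1 → posterior Dirichlet(17/5, 13, 12, 3)
obs 6: x=1 → posterior Dirichlet(17/5, 14, 12, 3)
obs 7: x=1 → posterior Dirichlet(17/5, 15, 12, 3)
obs 8: x=2 → posterior Dirichlet(17/5, 15, 13, 3)
obs 9: x=0 → posterior Dirichlet(22/5, 15, 13, 3)
obs 10: x=1 → posterior Dirichlet(22/5, 16, 13, 3)
obs 11: x=0 → posterior Dirichlet(27/5, 16, 13, 3)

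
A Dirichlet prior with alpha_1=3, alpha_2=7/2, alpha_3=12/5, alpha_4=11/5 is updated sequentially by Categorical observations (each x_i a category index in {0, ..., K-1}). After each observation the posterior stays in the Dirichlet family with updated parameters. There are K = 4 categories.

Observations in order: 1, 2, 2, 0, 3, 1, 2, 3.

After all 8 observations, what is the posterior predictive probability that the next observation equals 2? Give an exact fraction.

54/191

obs 1: x=1 → posterior Dirichlet(3, 9/2, 12/5, 11/5)
obs 2: x=2 → posterior Dirichlet(3, 9/2, 17/5, 11/5)
obs 3: x=2 → posterior Dirichlet(3, 9/2, 22/5, 11/5)
obs 4: x=0 → posterior Dirichlet(4, 9/2, 22/5, 11/5)
obs 5: x=3 → posterior Dirichlet(4, 9/2, 22/5, 16/5)
obs 6: x=1 → posterior Dirichlet(4, 11/2, 22/5, 16/5)
obs 7: x=2 → posterior Dirichlet(4, 11/2, 27/5, 16/5)
obs 8: x=3 → posterior Dirichlet(4, 11/2, 27/5, 21/5)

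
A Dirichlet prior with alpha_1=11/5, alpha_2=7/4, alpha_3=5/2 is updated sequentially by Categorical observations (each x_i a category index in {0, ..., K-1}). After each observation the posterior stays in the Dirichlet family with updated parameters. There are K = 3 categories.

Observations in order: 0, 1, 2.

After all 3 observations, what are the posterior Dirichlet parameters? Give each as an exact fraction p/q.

obs 1: x=0 → posterior Dirichlet(16/5, 7/4, 5/2)
obs 2: x=1 → posterior Dirichlet(16/5, 11/4, 5/2)
obs 3: x=2 → posterior Dirichlet(16/5, 11/4, 7/2)

alpha_1=16/5, alpha_2=11/4, alpha_3=7/2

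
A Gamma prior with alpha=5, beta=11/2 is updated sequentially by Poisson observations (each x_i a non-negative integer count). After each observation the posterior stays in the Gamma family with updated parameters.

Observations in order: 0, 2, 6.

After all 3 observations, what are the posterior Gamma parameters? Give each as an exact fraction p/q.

alpha=13, beta=17/2

obs 1: x=0 → posterior Gamma(5, 13/2)
obs 2: x=2 → posterior Gamma(7, 15/2)
obs 3: x=6 → posterior Gamma(13, 17/2)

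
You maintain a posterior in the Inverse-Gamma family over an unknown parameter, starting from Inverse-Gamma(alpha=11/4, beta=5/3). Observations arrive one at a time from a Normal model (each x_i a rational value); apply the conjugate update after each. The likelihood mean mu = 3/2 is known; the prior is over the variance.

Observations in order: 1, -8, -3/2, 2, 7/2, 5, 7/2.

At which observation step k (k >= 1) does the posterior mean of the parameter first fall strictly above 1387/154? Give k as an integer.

obs 1: x=1 → posterior Inverse-Gamma(13/4, 43/24)
obs 2: x=-8 → posterior Inverse-Gamma(15/4, 563/12)
obs 3: x=-3/2 → posterior Inverse-Gamma(17/4, 617/12)
obs 4: x=2 → posterior Inverse-Gamma(19/4, 1237/24)
obs 5: x=7/2 → posterior Inverse-Gamma(21/4, 1285/24)
obs 6: x=5 → posterior Inverse-Gamma(23/4, 179/3)
obs 7: x=7/2 → posterior Inverse-Gamma(25/4, 185/3)

k = 2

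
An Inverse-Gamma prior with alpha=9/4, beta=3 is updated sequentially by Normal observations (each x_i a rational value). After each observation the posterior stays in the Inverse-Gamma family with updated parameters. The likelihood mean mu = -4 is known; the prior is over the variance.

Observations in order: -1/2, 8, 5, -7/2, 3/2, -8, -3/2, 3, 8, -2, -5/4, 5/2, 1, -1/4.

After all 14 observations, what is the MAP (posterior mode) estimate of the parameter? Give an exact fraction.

obs 1: x=-1/2 → posterior Inverse-Gamma(11/4, 73/8)
obs 2: x=8 → posterior Inverse-Gamma(13/4, 649/8)
obs 3: x=5 → posterior Inverse-Gamma(15/4, 973/8)
obs 4: x=-7/2 → posterior Inverse-Gamma(17/4, 487/4)
obs 5: x=3/2 → posterior Inverse-Gamma(19/4, 1095/8)
obs 6: x=-8 → posterior Inverse-Gamma(21/4, 1159/8)
obs 7: x=-3/2 → posterior Inverse-Gamma(23/4, 148)
obs 8: x=3 → posterior Inverse-Gamma(25/4, 345/2)
obs 9: x=8 → posterior Inverse-Gamma(27/4, 489/2)
obs 10: x=-2 → posterior Inverse-Gamma(29/4, 493/2)
obs 11: x=-5/4 → posterior Inverse-Gamma(31/4, 8009/32)
obs 12: x=5/2 → posterior Inverse-Gamma(33/4, 8685/32)
obs 13: x=1 → posterior Inverse-Gamma(35/4, 9085/32)
obs 14: x=-1/4 → posterior Inverse-Gamma(37/4, 4655/16)

4655/164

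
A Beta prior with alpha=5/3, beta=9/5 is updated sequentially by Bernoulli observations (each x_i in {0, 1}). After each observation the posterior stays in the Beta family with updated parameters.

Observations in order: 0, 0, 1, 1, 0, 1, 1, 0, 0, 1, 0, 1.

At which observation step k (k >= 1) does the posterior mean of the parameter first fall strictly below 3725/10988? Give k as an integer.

obs 1: x=0 → posterior Beta(5/3, 14/5)
obs 2: x=0 → posterior Beta(5/3, 19/5)
obs 3: x=1 → posterior Beta(8/3, 19/5)
obs 4: x=1 → posterior Beta(11/3, 19/5)
obs 5: x=0 → posterior Beta(11/3, 24/5)
obs 6: x=1 → posterior Beta(14/3, 24/5)
obs 7: x=1 → posterior Beta(17/3, 24/5)
obs 8: x=0 → posterior Beta(17/3, 29/5)
obs 9: x=0 → posterior Beta(17/3, 34/5)
obs 10: x=1 → posterior Beta(20/3, 34/5)
obs 11: x=0 → posterior Beta(20/3, 39/5)
obs 12: x=1 → posterior Beta(23/3, 39/5)

k = 2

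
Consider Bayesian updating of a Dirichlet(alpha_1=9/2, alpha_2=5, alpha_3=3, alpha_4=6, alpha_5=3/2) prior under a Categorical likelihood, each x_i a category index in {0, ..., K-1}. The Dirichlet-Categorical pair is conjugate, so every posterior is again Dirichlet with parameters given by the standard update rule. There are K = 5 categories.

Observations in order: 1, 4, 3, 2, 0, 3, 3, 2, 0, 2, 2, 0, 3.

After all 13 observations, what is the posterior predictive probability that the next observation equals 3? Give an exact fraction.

obs 1: x=1 → posterior Dirichlet(9/2, 6, 3, 6, 3/2)
obs 2: x=4 → posterior Dirichlet(9/2, 6, 3, 6, 5/2)
obs 3: x=3 → posterior Dirichlet(9/2, 6, 3, 7, 5/2)
obs 4: x=2 → posterior Dirichlet(9/2, 6, 4, 7, 5/2)
obs 5: x=0 → posterior Dirichlet(11/2, 6, 4, 7, 5/2)
obs 6: x=3 → posterior Dirichlet(11/2, 6, 4, 8, 5/2)
obs 7: x=3 → posterior Dirichlet(11/2, 6, 4, 9, 5/2)
obs 8: x=2 → posterior Dirichlet(11/2, 6, 5, 9, 5/2)
obs 9: x=0 → posterior Dirichlet(13/2, 6, 5, 9, 5/2)
obs 10: x=2 → posterior Dirichlet(13/2, 6, 6, 9, 5/2)
obs 11: x=2 → posterior Dirichlet(13/2, 6, 7, 9, 5/2)
obs 12: x=0 → posterior Dirichlet(15/2, 6, 7, 9, 5/2)
obs 13: x=3 → posterior Dirichlet(15/2, 6, 7, 10, 5/2)

10/33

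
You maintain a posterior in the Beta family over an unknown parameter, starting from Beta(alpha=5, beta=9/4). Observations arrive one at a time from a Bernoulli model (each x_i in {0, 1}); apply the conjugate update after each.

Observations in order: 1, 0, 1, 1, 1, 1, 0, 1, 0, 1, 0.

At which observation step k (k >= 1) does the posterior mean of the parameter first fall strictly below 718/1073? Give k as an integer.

k = 2

obs 1: x=1 → posterior Beta(6, 9/4)
obs 2: x=0 → posterior Beta(6, 13/4)
obs 3: x=1 → posterior Beta(7, 13/4)
obs 4: x=1 → posterior Beta(8, 13/4)
obs 5: x=1 → posterior Beta(9, 13/4)
obs 6: x=1 → posterior Beta(10, 13/4)
obs 7: x=0 → posterior Beta(10, 17/4)
obs 8: x=1 → posterior Beta(11, 17/4)
obs 9: x=0 → posterior Beta(11, 21/4)
obs 10: x=1 → posterior Beta(12, 21/4)
obs 11: x=0 → posterior Beta(12, 25/4)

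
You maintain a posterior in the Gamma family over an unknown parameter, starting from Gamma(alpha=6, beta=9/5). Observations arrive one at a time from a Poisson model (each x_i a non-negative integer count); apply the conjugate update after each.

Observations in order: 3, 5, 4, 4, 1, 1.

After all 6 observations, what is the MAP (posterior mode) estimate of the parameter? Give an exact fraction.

obs 1: x=3 → posterior Gamma(9, 14/5)
obs 2: x=5 → posterior Gamma(14, 19/5)
obs 3: x=4 → posterior Gamma(18, 24/5)
obs 4: x=4 → posterior Gamma(22, 29/5)
obs 5: x=1 → posterior Gamma(23, 34/5)
obs 6: x=1 → posterior Gamma(24, 39/5)

115/39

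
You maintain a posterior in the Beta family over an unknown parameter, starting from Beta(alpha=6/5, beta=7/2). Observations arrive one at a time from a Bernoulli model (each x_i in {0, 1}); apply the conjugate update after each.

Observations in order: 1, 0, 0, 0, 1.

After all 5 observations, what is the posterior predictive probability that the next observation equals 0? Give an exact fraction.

obs 1: x=1 → posterior Beta(11/5, 7/2)
obs 2: x=0 → posterior Beta(11/5, 9/2)
obs 3: x=0 → posterior Beta(11/5, 11/2)
obs 4: x=0 → posterior Beta(11/5, 13/2)
obs 5: x=1 → posterior Beta(16/5, 13/2)

65/97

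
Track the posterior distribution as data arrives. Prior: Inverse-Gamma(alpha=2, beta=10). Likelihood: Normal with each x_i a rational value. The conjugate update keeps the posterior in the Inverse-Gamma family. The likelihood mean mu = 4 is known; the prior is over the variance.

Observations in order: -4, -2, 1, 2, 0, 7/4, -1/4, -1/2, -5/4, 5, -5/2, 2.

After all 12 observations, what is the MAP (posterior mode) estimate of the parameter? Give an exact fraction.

obs 1: x=-4 → posterior Inverse-Gamma(5/2, 42)
obs 2: x=-2 → posterior Inverse-Gamma(3, 60)
obs 3: x=1 → posterior Inverse-Gamma(7/2, 129/2)
obs 4: x=2 → posterior Inverse-Gamma(4, 133/2)
obs 5: x=0 → posterior Inverse-Gamma(9/2, 149/2)
obs 6: x=7/4 → posterior Inverse-Gamma(5, 2465/32)
obs 7: x=-1/4 → posterior Inverse-Gamma(11/2, 1377/16)
obs 8: x=-1/2 → posterior Inverse-Gamma(6, 1539/16)
obs 9: x=-5/4 → posterior Inverse-Gamma(13/2, 3519/32)
obs 10: x=5 → posterior Inverse-Gamma(7, 3535/32)
obs 11: x=-5/2 → posterior Inverse-Gamma(15/2, 4211/32)
obs 12: x=2 → posterior Inverse-Gamma(8, 4275/32)

475/32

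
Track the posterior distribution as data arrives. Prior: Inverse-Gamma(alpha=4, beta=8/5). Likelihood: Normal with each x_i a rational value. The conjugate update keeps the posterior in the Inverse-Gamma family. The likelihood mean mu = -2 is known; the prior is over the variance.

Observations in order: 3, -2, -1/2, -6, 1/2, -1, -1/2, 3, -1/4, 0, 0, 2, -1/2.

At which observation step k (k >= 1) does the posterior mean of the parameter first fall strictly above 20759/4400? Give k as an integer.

obs 1: x=3 → posterior Inverse-Gamma(9/2, 141/10)
obs 2: x=-2 → posterior Inverse-Gamma(5, 141/10)
obs 3: x=-1/2 → posterior Inverse-Gamma(11/2, 609/40)
obs 4: x=-6 → posterior Inverse-Gamma(6, 929/40)
obs 5: x=1/2 → posterior Inverse-Gamma(13/2, 527/20)
obs 6: x=-1 → posterior Inverse-Gamma(7, 537/20)
obs 7: x=-1/2 → posterior Inverse-Gamma(15/2, 1119/40)
obs 8: x=3 → posterior Inverse-Gamma(8, 1619/40)
obs 9: x=-1/4 → posterior Inverse-Gamma(17/2, 6721/160)
obs 10: x=0 → posterior Inverse-Gamma(9, 7041/160)
obs 11: x=0 → posterior Inverse-Gamma(19/2, 7361/160)
obs 12: x=2 → posterior Inverse-Gamma(10, 8641/160)
obs 13: x=-1/2 → posterior Inverse-Gamma(21/2, 8821/160)

k = 5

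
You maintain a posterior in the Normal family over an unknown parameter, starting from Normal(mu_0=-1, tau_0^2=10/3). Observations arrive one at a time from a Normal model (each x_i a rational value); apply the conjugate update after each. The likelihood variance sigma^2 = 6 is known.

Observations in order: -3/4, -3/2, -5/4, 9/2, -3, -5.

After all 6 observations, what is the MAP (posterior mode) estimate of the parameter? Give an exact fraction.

-44/39

obs 1: x=-3/4 → posterior Normal(-51/56, 15/7)
obs 2: x=-3/2 → posterior Normal(-81/76, 30/19)
obs 3: x=-5/4 → posterior Normal(-53/48, 5/4)
obs 4: x=9/2 → posterior Normal(-4/29, 30/29)
obs 5: x=-3 → posterior Normal(-19/34, 15/17)
obs 6: x=-5 → posterior Normal(-44/39, 10/13)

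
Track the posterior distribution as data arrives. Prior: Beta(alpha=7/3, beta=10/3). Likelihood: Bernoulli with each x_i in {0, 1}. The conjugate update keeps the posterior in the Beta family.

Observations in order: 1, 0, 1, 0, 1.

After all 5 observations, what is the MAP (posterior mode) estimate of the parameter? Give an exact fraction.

obs 1: x=1 → posterior Beta(10/3, 10/3)
obs 2: x=0 → posterior Beta(10/3, 13/3)
obs 3: x=1 → posterior Beta(13/3, 13/3)
obs 4: x=0 → posterior Beta(13/3, 16/3)
obs 5: x=1 → posterior Beta(16/3, 16/3)

1/2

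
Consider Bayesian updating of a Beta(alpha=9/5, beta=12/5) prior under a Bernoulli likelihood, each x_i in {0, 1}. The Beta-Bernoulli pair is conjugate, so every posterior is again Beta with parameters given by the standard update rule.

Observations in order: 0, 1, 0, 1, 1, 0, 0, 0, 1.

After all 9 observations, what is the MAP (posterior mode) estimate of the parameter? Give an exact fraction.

3/7

obs 1: x=0 → posterior Beta(9/5, 17/5)
obs 2: x=1 → posterior Beta(14/5, 17/5)
obs 3: x=0 → posterior Beta(14/5, 22/5)
obs 4: x=1 → posterior Beta(19/5, 22/5)
obs 5: x=1 → posterior Beta(24/5, 22/5)
obs 6: x=0 → posterior Beta(24/5, 27/5)
obs 7: x=0 → posterior Beta(24/5, 32/5)
obs 8: x=0 → posterior Beta(24/5, 37/5)
obs 9: x=1 → posterior Beta(29/5, 37/5)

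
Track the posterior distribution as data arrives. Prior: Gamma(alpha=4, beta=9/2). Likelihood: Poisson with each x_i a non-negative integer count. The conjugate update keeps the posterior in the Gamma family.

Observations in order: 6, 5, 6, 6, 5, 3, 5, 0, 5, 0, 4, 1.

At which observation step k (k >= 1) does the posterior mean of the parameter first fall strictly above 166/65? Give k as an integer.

obs 1: x=6 → posterior Gamma(10, 11/2)
obs 2: x=5 → posterior Gamma(15, 13/2)
obs 3: x=6 → posterior Gamma(21, 15/2)
obs 4: x=6 → posterior Gamma(27, 17/2)
obs 5: x=5 → posterior Gamma(32, 19/2)
obs 6: x=3 → posterior Gamma(35, 21/2)
obs 7: x=5 → posterior Gamma(40, 23/2)
obs 8: x=0 → posterior Gamma(40, 25/2)
obs 9: x=5 → posterior Gamma(45, 27/2)
obs 10: x=0 → posterior Gamma(45, 29/2)
obs 11: x=4 → posterior Gamma(49, 31/2)
obs 12: x=1 → posterior Gamma(50, 33/2)

k = 3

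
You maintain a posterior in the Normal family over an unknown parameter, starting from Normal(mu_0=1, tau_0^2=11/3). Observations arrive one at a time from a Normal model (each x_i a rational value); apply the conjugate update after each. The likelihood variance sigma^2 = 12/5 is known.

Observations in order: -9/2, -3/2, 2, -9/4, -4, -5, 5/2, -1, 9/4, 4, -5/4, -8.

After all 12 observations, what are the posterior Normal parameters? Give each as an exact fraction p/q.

obs 1: x=-9/2 → posterior Normal(-423/182, 132/91)
obs 2: x=-3/2 → posterior Normal(-147/73, 66/73)
obs 3: x=2 → posterior Normal(-184/201, 44/67)
obs 4: x=-9/4 → posterior Normal(-1231/1024, 33/64)
obs 5: x=-4 → posterior Normal(-2111/1244, 132/311)
obs 6: x=-5 → posterior Normal(-3211/1464, 22/61)
obs 7: x=5/2 → posterior Normal(-2661/1684, 132/421)
obs 8: x=-1 → posterior Normal(-2881/1904, 33/119)
obs 9: x=9/4 → posterior Normal(-1193/1062, 44/177)
obs 10: x=4 → posterior Normal(-753/1172, 66/293)
obs 11: x=-5/4 → posterior Normal(-1781/2564, 132/641)
obs 12: x=-8 → posterior Normal(-3541/2784, 11/58)

mu_0=-3541/2784, tau_0^2=11/58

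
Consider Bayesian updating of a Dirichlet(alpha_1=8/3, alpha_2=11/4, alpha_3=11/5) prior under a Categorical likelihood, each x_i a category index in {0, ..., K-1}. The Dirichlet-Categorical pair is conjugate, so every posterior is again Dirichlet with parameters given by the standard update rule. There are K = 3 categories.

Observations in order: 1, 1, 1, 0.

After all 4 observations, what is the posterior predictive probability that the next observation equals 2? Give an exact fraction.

obs 1: x=1 → posterior Dirichlet(8/3, 15/4, 11/5)
obs 2: x=1 → posterior Dirichlet(8/3, 19/4, 11/5)
obs 3: x=1 → posterior Dirichlet(8/3, 23/4, 11/5)
obs 4: x=0 → posterior Dirichlet(11/3, 23/4, 11/5)

132/697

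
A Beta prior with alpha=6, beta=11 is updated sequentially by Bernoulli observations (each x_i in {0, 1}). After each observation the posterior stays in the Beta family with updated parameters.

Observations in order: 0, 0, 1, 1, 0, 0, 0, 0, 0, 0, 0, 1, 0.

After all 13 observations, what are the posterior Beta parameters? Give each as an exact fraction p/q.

alpha=9, beta=21

obs 1: x=0 → posterior Beta(6, 12)
obs 2: x=0 → posterior Beta(6, 13)
obs 3: x=1 → posterior Beta(7, 13)
obs 4: x=1 → posterior Beta(8, 13)
obs 5: x=0 → posterior Beta(8, 14)
obs 6: x=0 → posterior Beta(8, 15)
obs 7: x=0 → posterior Beta(8, 16)
obs 8: x=0 → posterior Beta(8, 17)
obs 9: x=0 → posterior Beta(8, 18)
obs 10: x=0 → posterior Beta(8, 19)
obs 11: x=0 → posterior Beta(8, 20)
obs 12: x=1 → posterior Beta(9, 20)
obs 13: x=0 → posterior Beta(9, 21)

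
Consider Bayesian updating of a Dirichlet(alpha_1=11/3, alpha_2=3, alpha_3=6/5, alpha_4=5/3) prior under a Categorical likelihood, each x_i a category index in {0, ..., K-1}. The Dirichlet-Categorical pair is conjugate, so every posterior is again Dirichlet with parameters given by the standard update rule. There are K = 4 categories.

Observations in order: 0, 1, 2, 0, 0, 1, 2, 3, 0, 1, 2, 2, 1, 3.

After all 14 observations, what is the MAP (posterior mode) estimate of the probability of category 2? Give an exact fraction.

63/293

obs 1: x=0 → posterior Dirichlet(14/3, 3, 6/5, 5/3)
obs 2: x=1 → posterior Dirichlet(14/3, 4, 6/5, 5/3)
obs 3: x=2 → posterior Dirichlet(14/3, 4, 11/5, 5/3)
obs 4: x=0 → posterior Dirichlet(17/3, 4, 11/5, 5/3)
obs 5: x=0 → posterior Dirichlet(20/3, 4, 11/5, 5/3)
obs 6: x=1 → posterior Dirichlet(20/3, 5, 11/5, 5/3)
obs 7: x=2 → posterior Dirichlet(20/3, 5, 16/5, 5/3)
obs 8: x=3 → posterior Dirichlet(20/3, 5, 16/5, 8/3)
obs 9: x=0 → posterior Dirichlet(23/3, 5, 16/5, 8/3)
obs 10: x=1 → posterior Dirichlet(23/3, 6, 16/5, 8/3)
obs 11: x=2 → posterior Dirichlet(23/3, 6, 21/5, 8/3)
obs 12: x=2 → posterior Dirichlet(23/3, 6, 26/5, 8/3)
obs 13: x=1 → posterior Dirichlet(23/3, 7, 26/5, 8/3)
obs 14: x=3 → posterior Dirichlet(23/3, 7, 26/5, 11/3)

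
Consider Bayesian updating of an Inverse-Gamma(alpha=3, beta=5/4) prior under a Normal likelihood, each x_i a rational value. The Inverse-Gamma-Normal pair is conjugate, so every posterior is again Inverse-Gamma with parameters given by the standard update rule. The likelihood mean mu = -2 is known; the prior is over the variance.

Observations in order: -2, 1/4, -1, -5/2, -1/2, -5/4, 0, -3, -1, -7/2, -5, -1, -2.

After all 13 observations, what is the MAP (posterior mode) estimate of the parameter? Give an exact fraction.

obs 1: x=-2 → posterior Inverse-Gamma(7/2, 5/4)
obs 2: x=1/4 → posterior Inverse-Gamma(4, 121/32)
obs 3: x=-1 → posterior Inverse-Gamma(9/2, 137/32)
obs 4: x=-5/2 → posterior Inverse-Gamma(5, 141/32)
obs 5: x=-1/2 → posterior Inverse-Gamma(11/2, 177/32)
obs 6: x=-5/4 → posterior Inverse-Gamma(6, 93/16)
obs 7: x=0 → posterior Inverse-Gamma(13/2, 125/16)
obs 8: x=-3 → posterior Inverse-Gamma(7, 133/16)
obs 9: x=-1 → posterior Inverse-Gamma(15/2, 141/16)
obs 10: x=-7/2 → posterior Inverse-Gamma(8, 159/16)
obs 11: x=-5 → posterior Inverse-Gamma(17/2, 231/16)
obs 12: x=-1 → posterior Inverse-Gamma(9, 239/16)
obs 13: x=-2 → posterior Inverse-Gamma(19/2, 239/16)

239/168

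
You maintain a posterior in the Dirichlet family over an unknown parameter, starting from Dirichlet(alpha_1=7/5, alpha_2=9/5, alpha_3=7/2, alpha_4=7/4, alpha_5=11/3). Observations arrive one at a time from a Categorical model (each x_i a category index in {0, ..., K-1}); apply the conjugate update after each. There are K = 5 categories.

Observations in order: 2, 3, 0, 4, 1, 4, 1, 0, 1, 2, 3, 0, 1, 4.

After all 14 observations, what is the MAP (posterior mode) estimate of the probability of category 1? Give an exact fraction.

288/1267

obs 1: x=2 → posterior Dirichlet(7/5, 9/5, 9/2, 7/4, 11/3)
obs 2: x=3 → posterior Dirichlet(7/5, 9/5, 9/2, 11/4, 11/3)
obs 3: x=0 → posterior Dirichlet(12/5, 9/5, 9/2, 11/4, 11/3)
obs 4: x=4 → posterior Dirichlet(12/5, 9/5, 9/2, 11/4, 14/3)
obs 5: x=1 → posterior Dirichlet(12/5, 14/5, 9/2, 11/4, 14/3)
obs 6: x=4 → posterior Dirichlet(12/5, 14/5, 9/2, 11/4, 17/3)
obs 7: x=1 → posterior Dirichlet(12/5, 19/5, 9/2, 11/4, 17/3)
obs 8: x=0 → posterior Dirichlet(17/5, 19/5, 9/2, 11/4, 17/3)
obs 9: x=1 → posterior Dirichlet(17/5, 24/5, 9/2, 11/4, 17/3)
obs 10: x=2 → posterior Dirichlet(17/5, 24/5, 11/2, 11/4, 17/3)
obs 11: x=3 → posterior Dirichlet(17/5, 24/5, 11/2, 15/4, 17/3)
obs 12: x=0 → posterior Dirichlet(22/5, 24/5, 11/2, 15/4, 17/3)
obs 13: x=1 → posterior Dirichlet(22/5, 29/5, 11/2, 15/4, 17/3)
obs 14: x=4 → posterior Dirichlet(22/5, 29/5, 11/2, 15/4, 20/3)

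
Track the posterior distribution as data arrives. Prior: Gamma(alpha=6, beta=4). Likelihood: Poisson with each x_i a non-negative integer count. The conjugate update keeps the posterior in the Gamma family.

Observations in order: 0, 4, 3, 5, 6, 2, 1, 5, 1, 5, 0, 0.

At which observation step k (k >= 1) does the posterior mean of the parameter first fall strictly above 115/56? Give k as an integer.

obs 1: x=0 → posterior Gamma(6, 5)
obs 2: x=4 → posterior Gamma(10, 6)
obs 3: x=3 → posterior Gamma(13, 7)
obs 4: x=5 → posterior Gamma(18, 8)
obs 5: x=6 → posterior Gamma(24, 9)
obs 6: x=2 → posterior Gamma(26, 10)
obs 7: x=1 → posterior Gamma(27, 11)
obs 8: x=5 → posterior Gamma(32, 12)
obs 9: x=1 → posterior Gamma(33, 13)
obs 10: x=5 → posterior Gamma(38, 14)
obs 11: x=0 → posterior Gamma(38, 15)
obs 12: x=0 → posterior Gamma(38, 16)

k = 4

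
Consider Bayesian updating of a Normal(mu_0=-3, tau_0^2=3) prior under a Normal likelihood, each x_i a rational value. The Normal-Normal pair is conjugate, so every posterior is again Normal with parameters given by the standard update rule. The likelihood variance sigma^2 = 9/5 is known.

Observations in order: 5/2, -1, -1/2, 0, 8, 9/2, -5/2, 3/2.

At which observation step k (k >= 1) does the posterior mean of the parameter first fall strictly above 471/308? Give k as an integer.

obs 1: x=5/2 → posterior Normal(7/16, 9/8)
obs 2: x=-1 → posterior Normal(-3/26, 9/13)
obs 3: x=-1/2 → posterior Normal(-2/9, 1/2)
obs 4: x=0 → posterior Normal(-4/23, 9/23)
obs 5: x=8 → posterior Normal(9/7, 9/28)
obs 6: x=9/2 → posterior Normal(39/22, 3/11)
obs 7: x=-5/2 → posterior Normal(23/19, 9/38)
obs 8: x=3/2 → posterior Normal(107/86, 9/43)

k = 6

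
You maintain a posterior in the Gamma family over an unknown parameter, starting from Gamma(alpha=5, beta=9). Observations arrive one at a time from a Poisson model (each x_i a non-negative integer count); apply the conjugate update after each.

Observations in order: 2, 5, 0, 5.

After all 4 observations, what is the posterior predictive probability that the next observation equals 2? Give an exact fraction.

obs 1: x=2 → posterior Gamma(7, 10)
obs 2: x=5 → posterior Gamma(12, 11)
obs 3: x=0 → posterior Gamma(12, 12)
obs 4: x=5 → posterior Gamma(17, 13)

1323513635665344703749/5976303958948914397184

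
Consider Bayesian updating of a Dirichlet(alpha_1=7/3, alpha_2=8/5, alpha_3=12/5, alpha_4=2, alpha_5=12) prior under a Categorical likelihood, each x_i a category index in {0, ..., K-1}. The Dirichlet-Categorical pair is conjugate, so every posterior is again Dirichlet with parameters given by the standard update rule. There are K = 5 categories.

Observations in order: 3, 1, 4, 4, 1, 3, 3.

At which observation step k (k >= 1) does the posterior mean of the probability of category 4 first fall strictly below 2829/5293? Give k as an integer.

obs 1: x=3 → posterior Dirichlet(7/3, 8/5, 12/5, 3, 12)
obs 2: x=1 → posterior Dirichlet(7/3, 13/5, 12/5, 3, 12)
obs 3: x=4 → posterior Dirichlet(7/3, 13/5, 12/5, 3, 13)
obs 4: x=4 → posterior Dirichlet(7/3, 13/5, 12/5, 3, 14)
obs 5: x=1 → posterior Dirichlet(7/3, 18/5, 12/5, 3, 14)
obs 6: x=3 → posterior Dirichlet(7/3, 18/5, 12/5, 4, 14)
obs 7: x=3 → posterior Dirichlet(7/3, 18/5, 12/5, 5, 14)

k = 6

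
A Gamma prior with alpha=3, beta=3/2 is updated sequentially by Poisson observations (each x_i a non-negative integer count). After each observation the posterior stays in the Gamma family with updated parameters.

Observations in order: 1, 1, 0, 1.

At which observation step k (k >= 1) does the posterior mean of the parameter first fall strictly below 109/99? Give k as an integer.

obs 1: x=1 → posterior Gamma(4, 5/2)
obs 2: x=1 → posterior Gamma(5, 7/2)
obs 3: x=0 → posterior Gamma(5, 9/2)
obs 4: x=1 → posterior Gamma(6, 11/2)

k = 4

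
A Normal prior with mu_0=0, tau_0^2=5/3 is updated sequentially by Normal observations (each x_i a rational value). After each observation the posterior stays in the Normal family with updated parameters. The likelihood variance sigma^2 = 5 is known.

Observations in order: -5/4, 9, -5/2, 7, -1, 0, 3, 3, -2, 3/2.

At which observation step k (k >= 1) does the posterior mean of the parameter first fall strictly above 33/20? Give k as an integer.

obs 1: x=-5/4 → posterior Normal(-5/16, 5/4)
obs 2: x=9 → posterior Normal(31/20, 1)
obs 3: x=-5/2 → posterior Normal(7/8, 5/6)
obs 4: x=7 → posterior Normal(7/4, 5/7)
obs 5: x=-1 → posterior Normal(45/32, 5/8)
obs 6: x=0 → posterior Normal(5/4, 5/9)
obs 7: x=3 → posterior Normal(57/40, 1/2)
obs 8: x=3 → posterior Normal(69/44, 5/11)
obs 9: x=-2 → posterior Normal(61/48, 5/12)
obs 10: x=3/2 → posterior Normal(67/52, 5/13)

k = 4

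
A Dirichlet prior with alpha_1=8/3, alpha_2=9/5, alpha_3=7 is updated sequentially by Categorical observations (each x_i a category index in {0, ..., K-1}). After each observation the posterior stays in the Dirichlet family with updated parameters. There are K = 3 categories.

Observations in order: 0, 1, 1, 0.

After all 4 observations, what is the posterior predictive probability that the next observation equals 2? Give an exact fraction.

obs 1: x=0 → posterior Dirichlet(11/3, 9/5, 7)
obs 2: x=1 → posterior Dirichlet(11/3, 14/5, 7)
obs 3: x=1 → posterior Dirichlet(11/3, 19/5, 7)
obs 4: x=0 → posterior Dirichlet(14/3, 19/5, 7)

105/232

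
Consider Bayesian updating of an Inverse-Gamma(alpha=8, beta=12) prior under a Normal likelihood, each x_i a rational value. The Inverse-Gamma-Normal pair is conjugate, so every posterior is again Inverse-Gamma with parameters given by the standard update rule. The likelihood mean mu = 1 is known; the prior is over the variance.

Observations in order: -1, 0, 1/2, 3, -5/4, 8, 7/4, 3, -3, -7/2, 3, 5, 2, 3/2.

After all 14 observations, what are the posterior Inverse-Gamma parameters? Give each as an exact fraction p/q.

obs 1: x=-1 → posterior Inverse-Gamma(17/2, 14)
obs 2: x=0 → posterior Inverse-Gamma(9, 29/2)
obs 3: x=1/2 → posterior Inverse-Gamma(19/2, 117/8)
obs 4: x=3 → posterior Inverse-Gamma(10, 133/8)
obs 5: x=-5/4 → posterior Inverse-Gamma(21/2, 613/32)
obs 6: x=8 → posterior Inverse-Gamma(11, 1397/32)
obs 7: x=7/4 → posterior Inverse-Gamma(23/2, 703/16)
obs 8: x=3 → posterior Inverse-Gamma(12, 735/16)
obs 9: x=-3 → posterior Inverse-Gamma(25/2, 863/16)
obs 10: x=-7/2 → posterior Inverse-Gamma(13, 1025/16)
obs 11: x=3 → posterior Inverse-Gamma(27/2, 1057/16)
obs 12: x=5 → posterior Inverse-Gamma(14, 1185/16)
obs 13: x=2 → posterior Inverse-Gamma(29/2, 1193/16)
obs 14: x=3/2 → posterior Inverse-Gamma(15, 1195/16)

alpha=15, beta=1195/16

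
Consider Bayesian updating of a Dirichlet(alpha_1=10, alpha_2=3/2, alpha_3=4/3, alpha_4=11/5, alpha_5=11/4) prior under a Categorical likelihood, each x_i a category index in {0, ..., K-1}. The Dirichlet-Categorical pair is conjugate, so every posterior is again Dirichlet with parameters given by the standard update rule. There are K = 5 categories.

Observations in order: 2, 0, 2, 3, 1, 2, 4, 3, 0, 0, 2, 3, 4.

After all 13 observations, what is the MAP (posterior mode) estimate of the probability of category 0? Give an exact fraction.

obs 1: x=2 → posterior Dirichlet(10, 3/2, 7/3, 11/5, 11/4)
obs 2: x=0 → posterior Dirichlet(11, 3/2, 7/3, 11/5, 11/4)
obs 3: x=2 → posterior Dirichlet(11, 3/2, 10/3, 11/5, 11/4)
obs 4: x=3 → posterior Dirichlet(11, 3/2, 10/3, 16/5, 11/4)
obs 5: x=1 → posterior Dirichlet(11, 5/2, 10/3, 16/5, 11/4)
obs 6: x=2 → posterior Dirichlet(11, 5/2, 13/3, 16/5, 11/4)
obs 7: x=4 → posterior Dirichlet(11, 5/2, 13/3, 16/5, 15/4)
obs 8: x=3 → posterior Dirichlet(11, 5/2, 13/3, 21/5, 15/4)
obs 9: x=0 → posterior Dirichlet(12, 5/2, 13/3, 21/5, 15/4)
obs 10: x=0 → posterior Dirichlet(13, 5/2, 13/3, 21/5, 15/4)
obs 11: x=2 → posterior Dirichlet(13, 5/2, 16/3, 21/5, 15/4)
obs 12: x=3 → posterior Dirichlet(13, 5/2, 16/3, 26/5, 15/4)
obs 13: x=4 → posterior Dirichlet(13, 5/2, 16/3, 26/5, 19/4)

720/1547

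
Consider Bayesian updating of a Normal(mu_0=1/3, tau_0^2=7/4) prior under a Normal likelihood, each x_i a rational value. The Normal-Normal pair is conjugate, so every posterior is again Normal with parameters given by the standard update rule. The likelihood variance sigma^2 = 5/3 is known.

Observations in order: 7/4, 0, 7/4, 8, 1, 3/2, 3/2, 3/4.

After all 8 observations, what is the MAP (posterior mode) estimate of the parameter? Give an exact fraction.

obs 1: x=7/4 → posterior Normal(521/492, 35/41)
obs 2: x=0 → posterior Normal(521/744, 35/62)
obs 3: x=7/4 → posterior Normal(481/498, 35/83)
obs 4: x=8 → posterior Normal(1489/624, 35/104)
obs 5: x=1 → posterior Normal(323/150, 7/25)
obs 6: x=3/2 → posterior Normal(451/219, 35/146)
obs 7: x=3/2 → posterior Normal(1993/1002, 35/167)
obs 8: x=3/4 → posterior Normal(4175/2256, 35/188)

4175/2256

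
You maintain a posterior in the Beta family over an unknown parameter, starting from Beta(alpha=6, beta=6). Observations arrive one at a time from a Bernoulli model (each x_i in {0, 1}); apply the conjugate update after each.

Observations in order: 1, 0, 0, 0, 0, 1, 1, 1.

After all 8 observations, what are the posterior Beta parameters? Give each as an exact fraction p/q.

alpha=10, beta=10

obs 1: x=1 → posterior Beta(7, 6)
obs 2: x=0 → posterior Beta(7, 7)
obs 3: x=0 → posterior Beta(7, 8)
obs 4: x=0 → posterior Beta(7, 9)
obs 5: x=0 → posterior Beta(7, 10)
obs 6: x=1 → posterior Beta(8, 10)
obs 7: x=1 → posterior Beta(9, 10)
obs 8: x=1 → posterior Beta(10, 10)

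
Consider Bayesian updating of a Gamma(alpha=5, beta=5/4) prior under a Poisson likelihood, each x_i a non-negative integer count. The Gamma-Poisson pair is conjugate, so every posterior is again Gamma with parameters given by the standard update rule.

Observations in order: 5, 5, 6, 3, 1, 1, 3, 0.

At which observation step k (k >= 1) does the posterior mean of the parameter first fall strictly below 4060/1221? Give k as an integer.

k = 8

obs 1: x=5 → posterior Gamma(10, 9/4)
obs 2: x=5 → posterior Gamma(15, 13/4)
obs 3: x=6 → posterior Gamma(21, 17/4)
obs 4: x=3 → posterior Gamma(24, 21/4)
obs 5: x=1 → posterior Gamma(25, 25/4)
obs 6: x=1 → posterior Gamma(26, 29/4)
obs 7: x=3 → posterior Gamma(29, 33/4)
obs 8: x=0 → posterior Gamma(29, 37/4)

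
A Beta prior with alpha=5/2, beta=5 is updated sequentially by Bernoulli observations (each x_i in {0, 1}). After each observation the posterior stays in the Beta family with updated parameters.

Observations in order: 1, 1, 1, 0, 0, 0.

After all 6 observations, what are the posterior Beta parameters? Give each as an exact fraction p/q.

alpha=11/2, beta=8

obs 1: x=1 → posterior Beta(7/2, 5)
obs 2: x=1 → posterior Beta(9/2, 5)
obs 3: x=1 → posterior Beta(11/2, 5)
obs 4: x=0 → posterior Beta(11/2, 6)
obs 5: x=0 → posterior Beta(11/2, 7)
obs 6: x=0 → posterior Beta(11/2, 8)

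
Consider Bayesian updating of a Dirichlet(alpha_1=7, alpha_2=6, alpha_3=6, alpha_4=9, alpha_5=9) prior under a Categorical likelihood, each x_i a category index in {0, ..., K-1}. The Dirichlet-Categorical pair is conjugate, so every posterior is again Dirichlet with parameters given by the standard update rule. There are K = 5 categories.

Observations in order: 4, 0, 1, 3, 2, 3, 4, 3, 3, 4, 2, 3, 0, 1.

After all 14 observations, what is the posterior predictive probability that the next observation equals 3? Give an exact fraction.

14/51

obs 1: x=4 → posterior Dirichlet(7, 6, 6, 9, 10)
obs 2: x=0 → posterior Dirichlet(8, 6, 6, 9, 10)
obs 3: x=1 → posterior Dirichlet(8, 7, 6, 9, 10)
obs 4: x=3 → posterior Dirichlet(8, 7, 6, 10, 10)
obs 5: x=2 → posterior Dirichlet(8, 7, 7, 10, 10)
obs 6: x=3 → posterior Dirichlet(8, 7, 7, 11, 10)
obs 7: x=4 → posterior Dirichlet(8, 7, 7, 11, 11)
obs 8: x=3 → posterior Dirichlet(8, 7, 7, 12, 11)
obs 9: x=3 → posterior Dirichlet(8, 7, 7, 13, 11)
obs 10: x=4 → posterior Dirichlet(8, 7, 7, 13, 12)
obs 11: x=2 → posterior Dirichlet(8, 7, 8, 13, 12)
obs 12: x=3 → posterior Dirichlet(8, 7, 8, 14, 12)
obs 13: x=0 → posterior Dirichlet(9, 7, 8, 14, 12)
obs 14: x=1 → posterior Dirichlet(9, 8, 8, 14, 12)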